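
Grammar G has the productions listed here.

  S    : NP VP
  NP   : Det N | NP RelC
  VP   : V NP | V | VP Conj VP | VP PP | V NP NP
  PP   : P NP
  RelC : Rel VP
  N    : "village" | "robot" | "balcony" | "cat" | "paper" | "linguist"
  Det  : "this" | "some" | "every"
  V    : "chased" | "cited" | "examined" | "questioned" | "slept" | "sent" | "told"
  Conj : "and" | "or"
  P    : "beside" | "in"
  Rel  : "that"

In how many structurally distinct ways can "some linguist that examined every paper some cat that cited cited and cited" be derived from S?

2

The two bracketings:
[S [NP [NP [Det some] [N linguist]] [RelC [Rel that] [VP [V examined] [NP [Det every] [N paper]] [NP [NP [Det some] [N cat]] [RelC [Rel that] [VP [V cited]]]]]]] [VP [VP [V cited]] [Conj and] [VP [V cited]]]]
[S [NP [NP [NP [Det some] [N linguist]] [RelC [Rel that] [VP [V examined] [NP [Det every] [N paper]] [NP [Det some] [N cat]]]]] [RelC [Rel that] [VP [V cited]]]] [VP [VP [V cited]] [Conj and] [VP [V cited]]]]
The trees differ in how a recursive rule is bracketed over the same span.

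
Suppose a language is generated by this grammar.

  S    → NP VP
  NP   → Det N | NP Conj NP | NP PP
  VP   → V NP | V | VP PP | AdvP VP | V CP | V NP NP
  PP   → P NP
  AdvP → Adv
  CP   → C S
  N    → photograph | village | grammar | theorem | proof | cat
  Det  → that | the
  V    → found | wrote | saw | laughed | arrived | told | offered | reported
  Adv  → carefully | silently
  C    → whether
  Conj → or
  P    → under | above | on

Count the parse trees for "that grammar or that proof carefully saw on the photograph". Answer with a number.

The two bracketings:
[S [NP [NP [Det that] [N grammar]] [Conj or] [NP [Det that] [N proof]]] [VP [VP [AdvP [Adv carefully]] [VP [V saw]]] [PP [P on] [NP [Det the] [N photograph]]]]]
[S [NP [NP [Det that] [N grammar]] [Conj or] [NP [Det that] [N proof]]] [VP [AdvP [Adv carefully]] [VP [VP [V saw]] [PP [P on] [NP [Det the] [N photograph]]]]]]
The trees differ in how a recursive rule is bracketed over the same span.

2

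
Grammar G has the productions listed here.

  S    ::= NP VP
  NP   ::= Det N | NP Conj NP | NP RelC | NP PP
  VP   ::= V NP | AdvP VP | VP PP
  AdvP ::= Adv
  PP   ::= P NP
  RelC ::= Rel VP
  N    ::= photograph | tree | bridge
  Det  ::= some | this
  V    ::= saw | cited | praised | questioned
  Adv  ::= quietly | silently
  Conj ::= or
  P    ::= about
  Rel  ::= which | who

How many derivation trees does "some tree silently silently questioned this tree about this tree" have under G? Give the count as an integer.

Two of the 4 distinct bracketings:
[S [NP [Det some] [N tree]] [VP [AdvP [Adv silently]] [VP [AdvP [Adv silently]] [VP [V questioned] [NP [NP [Det this] [N tree]] [PP [P about] [NP [Det this] [N tree]]]]]]]]
[S [NP [Det some] [N tree]] [VP [AdvP [Adv silently]] [VP [AdvP [Adv silently]] [VP [VP [V questioned] [NP [Det this] [N tree]]] [PP [P about] [NP [Det this] [N tree]]]]]]]
The difference turns on whether NP → NP PP is used at the relevant span, versus an alternative expansion of NP.

4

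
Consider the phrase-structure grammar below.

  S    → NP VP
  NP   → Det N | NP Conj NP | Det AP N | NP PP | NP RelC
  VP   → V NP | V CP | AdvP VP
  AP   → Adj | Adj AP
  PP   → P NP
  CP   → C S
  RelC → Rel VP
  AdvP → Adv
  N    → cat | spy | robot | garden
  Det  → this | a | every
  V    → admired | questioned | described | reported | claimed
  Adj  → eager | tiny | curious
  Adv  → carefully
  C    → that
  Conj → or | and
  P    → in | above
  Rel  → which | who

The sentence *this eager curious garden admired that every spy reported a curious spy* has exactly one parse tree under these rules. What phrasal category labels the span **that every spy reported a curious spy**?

CP

[S [NP [Det this] [AP [Adj eager] [AP [Adj curious]]] [N garden]] [VP [V admired] [CP [C that] [S [NP [Det every] [N spy]] [VP [V reported] [NP [Det a] [AP [Adj curious]] [N spy]]]]]]]
The span 'that every spy reported a curious spy' is the CP node built by CP → C S.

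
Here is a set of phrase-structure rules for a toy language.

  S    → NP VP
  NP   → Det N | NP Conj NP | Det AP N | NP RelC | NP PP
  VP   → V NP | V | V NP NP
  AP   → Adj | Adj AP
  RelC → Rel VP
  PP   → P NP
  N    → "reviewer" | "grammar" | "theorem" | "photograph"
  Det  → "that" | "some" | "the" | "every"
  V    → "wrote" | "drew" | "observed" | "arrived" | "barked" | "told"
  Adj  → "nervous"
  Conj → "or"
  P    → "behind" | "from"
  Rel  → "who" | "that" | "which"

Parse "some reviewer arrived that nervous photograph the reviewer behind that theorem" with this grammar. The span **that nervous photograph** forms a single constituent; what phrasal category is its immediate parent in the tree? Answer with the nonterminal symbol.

[S [NP [Det some] [N reviewer]] [VP [V arrived] [NP [Det that] [AP [Adj nervous]] [N photograph]] [NP [NP [Det the] [N reviewer]] [PP [P behind] [NP [Det that] [N theorem]]]]]]
The span 'that nervous photograph' is the NP node built by NP → Det AP N.
Its mother is the VP built by VP → V NP NP.

VP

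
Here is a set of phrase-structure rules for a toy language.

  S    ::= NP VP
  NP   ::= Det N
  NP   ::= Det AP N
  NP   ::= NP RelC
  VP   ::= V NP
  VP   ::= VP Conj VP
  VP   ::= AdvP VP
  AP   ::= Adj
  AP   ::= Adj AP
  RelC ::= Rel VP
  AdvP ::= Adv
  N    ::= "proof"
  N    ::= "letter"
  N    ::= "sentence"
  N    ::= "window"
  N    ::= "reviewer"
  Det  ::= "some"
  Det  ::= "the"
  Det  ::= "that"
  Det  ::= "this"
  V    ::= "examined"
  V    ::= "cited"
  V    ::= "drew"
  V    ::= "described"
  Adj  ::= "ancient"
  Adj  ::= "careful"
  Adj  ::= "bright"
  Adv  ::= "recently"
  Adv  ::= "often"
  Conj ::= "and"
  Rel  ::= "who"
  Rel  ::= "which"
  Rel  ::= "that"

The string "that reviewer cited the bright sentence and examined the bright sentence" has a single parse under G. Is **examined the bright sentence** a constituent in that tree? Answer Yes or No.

[S [NP [Det that] [N reviewer]] [VP [VP [V cited] [NP [Det the] [AP [Adj bright]] [N sentence]]] [Conj and] [VP [V examined] [NP [Det the] [AP [Adj bright]] [N sentence]]]]]
The words 'examined the bright sentence' are exhaustively dominated by a single VP node (built by VP → V NP), so they form a constituent.

Yes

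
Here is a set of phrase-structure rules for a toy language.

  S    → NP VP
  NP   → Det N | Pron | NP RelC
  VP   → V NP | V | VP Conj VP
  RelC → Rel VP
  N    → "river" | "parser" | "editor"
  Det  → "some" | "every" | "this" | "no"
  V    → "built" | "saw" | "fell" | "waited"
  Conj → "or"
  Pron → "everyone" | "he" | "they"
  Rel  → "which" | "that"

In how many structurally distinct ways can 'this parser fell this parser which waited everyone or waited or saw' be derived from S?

Two of the 5 distinct bracketings:
[S [NP [Det this] [N parser]] [VP [V fell] [NP [NP [Det this] [N parser]] [RelC [Rel which] [VP [VP [V waited] [NP [Pron everyone]]] [Conj or] [VP [VP [V waited]] [Conj or] [VP [V saw]]]]]]]]
[S [NP [Det this] [N parser]] [VP [V fell] [NP [NP [Det this] [N parser]] [RelC [Rel which] [VP [VP [VP [V waited] [NP [Pron everyone]]] [Conj or] [VP [V waited]]] [Conj or] [VP [V saw]]]]]]]
The trees differ in how a recursive rule is bracketed over the same span.

5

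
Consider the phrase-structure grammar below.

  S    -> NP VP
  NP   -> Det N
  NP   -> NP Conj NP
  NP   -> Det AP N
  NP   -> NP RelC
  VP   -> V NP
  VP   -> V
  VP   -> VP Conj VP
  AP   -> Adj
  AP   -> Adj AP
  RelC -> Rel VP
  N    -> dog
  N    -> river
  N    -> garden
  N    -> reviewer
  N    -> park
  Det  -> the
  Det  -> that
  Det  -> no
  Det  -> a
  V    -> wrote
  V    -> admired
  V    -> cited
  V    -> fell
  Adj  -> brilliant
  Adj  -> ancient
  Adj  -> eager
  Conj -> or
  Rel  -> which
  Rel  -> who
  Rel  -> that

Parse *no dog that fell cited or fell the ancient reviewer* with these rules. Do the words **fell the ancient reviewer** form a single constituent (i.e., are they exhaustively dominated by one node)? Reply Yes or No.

Yes

[S [NP [NP [Det no] [N dog]] [RelC [Rel that] [VP [V fell]]]] [VP [VP [V cited]] [Conj or] [VP [V fell] [NP [Det the] [AP [Adj ancient]] [N reviewer]]]]]
The words 'fell the ancient reviewer' are exhaustively dominated by a single VP node (built by VP → V NP), so they form a constituent.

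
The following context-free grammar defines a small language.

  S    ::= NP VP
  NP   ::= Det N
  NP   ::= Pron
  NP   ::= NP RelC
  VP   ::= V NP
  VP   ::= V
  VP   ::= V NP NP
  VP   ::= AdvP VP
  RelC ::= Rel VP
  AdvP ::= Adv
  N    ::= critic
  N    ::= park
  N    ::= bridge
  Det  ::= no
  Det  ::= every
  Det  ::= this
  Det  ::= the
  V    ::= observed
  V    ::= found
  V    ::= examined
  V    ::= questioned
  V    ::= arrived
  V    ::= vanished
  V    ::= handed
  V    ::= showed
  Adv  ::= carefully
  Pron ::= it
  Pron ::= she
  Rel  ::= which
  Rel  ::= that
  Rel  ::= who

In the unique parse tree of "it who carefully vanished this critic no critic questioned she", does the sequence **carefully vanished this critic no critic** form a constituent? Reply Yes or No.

[S [NP [NP [Pron it]] [RelC [Rel who] [VP [AdvP [Adv carefully]] [VP [V vanished] [NP [Det this] [N critic]] [NP [Det no] [N critic]]]]]] [VP [V questioned] [NP [Pron she]]]]
The words 'carefully vanished this critic no critic' are exhaustively dominated by a single VP node (built by VP → AdvP VP), so they form a constituent.

Yes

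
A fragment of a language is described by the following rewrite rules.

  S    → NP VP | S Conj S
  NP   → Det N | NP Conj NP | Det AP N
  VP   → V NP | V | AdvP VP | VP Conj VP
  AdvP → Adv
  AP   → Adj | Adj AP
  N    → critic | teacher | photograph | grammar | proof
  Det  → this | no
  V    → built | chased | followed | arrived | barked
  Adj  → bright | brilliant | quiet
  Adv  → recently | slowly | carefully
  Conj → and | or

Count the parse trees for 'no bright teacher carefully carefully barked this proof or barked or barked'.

Two of the 9 distinct bracketings:
[S [NP [Det no] [AP [Adj bright]] [N teacher]] [VP [AdvP [Adv carefully]] [VP [AdvP [Adv carefully]] [VP [VP [V barked] [NP [Det this] [N proof]]] [Conj or] [VP [VP [V barked]] [Conj or] [VP [V barked]]]]]]]
[S [NP [Det no] [AP [Adj bright]] [N teacher]] [VP [AdvP [Adv carefully]] [VP [AdvP [Adv carefully]] [VP [VP [VP [V barked] [NP [Det this] [N proof]]] [Conj or] [VP [V barked]]] [Conj or] [VP [V barked]]]]]]
The trees differ in how a recursive rule is bracketed over the same span.

9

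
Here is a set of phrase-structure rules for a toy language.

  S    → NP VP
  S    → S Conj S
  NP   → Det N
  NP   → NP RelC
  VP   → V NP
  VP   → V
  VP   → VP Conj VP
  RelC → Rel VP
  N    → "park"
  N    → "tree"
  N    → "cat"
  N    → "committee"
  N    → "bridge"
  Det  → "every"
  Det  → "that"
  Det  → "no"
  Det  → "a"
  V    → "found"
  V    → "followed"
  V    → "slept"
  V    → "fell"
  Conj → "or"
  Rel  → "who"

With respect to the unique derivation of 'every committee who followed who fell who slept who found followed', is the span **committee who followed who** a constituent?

No

[S [NP [NP [NP [NP [NP [Det every] [N committee]] [RelC [Rel who] [VP [V followed]]]] [RelC [Rel who] [VP [V fell]]]] [RelC [Rel who] [VP [V slept]]]] [RelC [Rel who] [VP [V found]]]] [VP [V followed]]]
The smallest constituent containing 'committee who followed who' is the NP spanning 'every committee who followed who fell'; no single node in the tree dominates exactly the given words.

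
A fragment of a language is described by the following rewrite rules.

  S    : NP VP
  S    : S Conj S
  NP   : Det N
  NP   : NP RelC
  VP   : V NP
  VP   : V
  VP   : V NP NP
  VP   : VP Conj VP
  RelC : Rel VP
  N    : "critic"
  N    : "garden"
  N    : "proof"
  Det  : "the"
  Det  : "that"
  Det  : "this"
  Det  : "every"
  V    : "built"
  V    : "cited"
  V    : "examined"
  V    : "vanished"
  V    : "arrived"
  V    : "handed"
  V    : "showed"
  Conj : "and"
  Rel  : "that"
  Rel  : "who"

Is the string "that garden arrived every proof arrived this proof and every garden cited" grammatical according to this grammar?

For S → NP VP, the only prefix that parses as NP is 'that garden', but the remainder 'arrived every proof arrived this proof and every garden cited' is not a VP under these rules. The alternative S rule S → S Conj S likewise has no satisfying split.

Ungrammatical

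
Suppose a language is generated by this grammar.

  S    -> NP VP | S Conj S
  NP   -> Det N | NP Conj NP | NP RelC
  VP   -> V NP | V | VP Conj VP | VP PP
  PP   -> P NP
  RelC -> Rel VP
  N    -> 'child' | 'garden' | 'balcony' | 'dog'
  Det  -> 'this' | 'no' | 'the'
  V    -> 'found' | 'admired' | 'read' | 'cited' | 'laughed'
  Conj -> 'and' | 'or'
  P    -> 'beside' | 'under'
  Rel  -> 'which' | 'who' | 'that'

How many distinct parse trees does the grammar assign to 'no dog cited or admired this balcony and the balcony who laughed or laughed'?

Two of the 6 distinct bracketings:
[S [NP [Det no] [N dog]] [VP [VP [V cited]] [Conj or] [VP [V admired] [NP [NP [Det this] [N balcony]] [Conj and] [NP [NP [Det the] [N balcony]] [RelC [Rel who] [VP [VP [V laughed]] [Conj or] [VP [V laughed]]]]]]]]]
[S [NP [Det no] [N dog]] [VP [VP [V cited]] [Conj or] [VP [V admired] [NP [NP [NP [Det this] [N balcony]] [Conj and] [NP [Det the] [N balcony]]] [RelC [Rel who] [VP [VP [V laughed]] [Conj or] [VP [V laughed]]]]]]]]
The trees differ in how a recursive rule is bracketed over the same span.

6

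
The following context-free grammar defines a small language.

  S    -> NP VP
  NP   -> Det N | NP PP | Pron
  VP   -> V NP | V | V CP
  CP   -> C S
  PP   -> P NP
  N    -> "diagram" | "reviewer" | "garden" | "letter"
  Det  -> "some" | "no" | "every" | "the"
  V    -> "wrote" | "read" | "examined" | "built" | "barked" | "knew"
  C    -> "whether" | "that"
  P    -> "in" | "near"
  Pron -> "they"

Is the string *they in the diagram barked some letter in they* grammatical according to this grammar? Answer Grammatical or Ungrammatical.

Grammatical

S
  NP
    NP
      Pron: they
    PP
      P: in
      NP
        Det: the
        N: diagram
  VP
    V: barked
    NP
      NP
        Det: some
        N: letter
      PP
        P: in
        NP
          Pron: they
The bracketing above is licensed at every node by one of the given productions, with S at the root.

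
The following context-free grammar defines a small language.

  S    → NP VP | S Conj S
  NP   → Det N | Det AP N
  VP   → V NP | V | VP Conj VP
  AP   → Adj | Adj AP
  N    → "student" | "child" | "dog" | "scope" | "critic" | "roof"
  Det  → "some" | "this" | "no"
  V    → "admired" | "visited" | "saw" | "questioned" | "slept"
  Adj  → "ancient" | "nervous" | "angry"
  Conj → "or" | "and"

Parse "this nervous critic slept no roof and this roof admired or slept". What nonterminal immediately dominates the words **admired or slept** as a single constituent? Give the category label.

S
  S
    NP
      Det: this
      AP
        Adj: nervous
      N: critic
    VP
      V: slept
      NP
        Det: no
        N: roof
  Conj: and
  S
    NP
      Det: this
      N: roof
    VP
      VP
        V: admired
      Conj: or
      VP
        V: slept
The span 'admired or slept' is the VP node built by VP → VP Conj VP.

VP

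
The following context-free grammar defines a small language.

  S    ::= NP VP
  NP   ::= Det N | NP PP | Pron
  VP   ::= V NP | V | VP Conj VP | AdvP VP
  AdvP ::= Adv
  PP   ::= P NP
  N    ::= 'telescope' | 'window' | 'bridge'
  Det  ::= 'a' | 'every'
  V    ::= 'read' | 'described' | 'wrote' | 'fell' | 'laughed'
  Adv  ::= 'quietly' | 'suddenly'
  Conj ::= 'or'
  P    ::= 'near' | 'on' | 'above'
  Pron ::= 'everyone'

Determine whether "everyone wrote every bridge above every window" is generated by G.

Grammatical

[S [NP [Pron everyone]] [VP [V wrote] [NP [NP [Det every] [N bridge]] [PP [P above] [NP [Det every] [N window]]]]]]
The bracketing above is licensed at every node by one of the given productions, with S at the root.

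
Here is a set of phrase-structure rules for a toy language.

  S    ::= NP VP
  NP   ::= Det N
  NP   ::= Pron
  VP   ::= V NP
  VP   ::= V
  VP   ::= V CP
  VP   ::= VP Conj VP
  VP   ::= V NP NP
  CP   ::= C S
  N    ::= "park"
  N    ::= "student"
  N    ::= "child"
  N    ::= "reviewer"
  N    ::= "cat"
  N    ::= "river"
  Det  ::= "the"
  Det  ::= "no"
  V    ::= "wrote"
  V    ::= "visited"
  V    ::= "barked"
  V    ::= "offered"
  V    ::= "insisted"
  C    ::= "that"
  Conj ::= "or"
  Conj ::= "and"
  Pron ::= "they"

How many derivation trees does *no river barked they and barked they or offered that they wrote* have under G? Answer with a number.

2

The two bracketings:
[S [NP [Det no] [N river]] [VP [VP [V barked] [NP [Pron they]]] [Conj and] [VP [VP [V barked] [NP [Pron they]]] [Conj or] [VP [V offered] [CP [C that] [S [NP [Pron they]] [VP [V wrote]]]]]]]]
[S [NP [Det no] [N river]] [VP [VP [VP [V barked] [NP [Pron they]]] [Conj and] [VP [V barked] [NP [Pron they]]]] [Conj or] [VP [V offered] [CP [C that] [S [NP [Pron they]] [VP [V wrote]]]]]]]
The trees differ in how a recursive rule is bracketed over the same span.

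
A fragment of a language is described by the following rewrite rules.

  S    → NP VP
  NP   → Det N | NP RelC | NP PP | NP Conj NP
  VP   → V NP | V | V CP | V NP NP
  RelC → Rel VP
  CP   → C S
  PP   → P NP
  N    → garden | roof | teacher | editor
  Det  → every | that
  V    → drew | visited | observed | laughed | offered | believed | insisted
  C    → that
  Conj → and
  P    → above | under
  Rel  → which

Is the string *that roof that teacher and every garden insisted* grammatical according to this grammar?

Ungrammatical

For S → NP VP, the only prefix that parses as NP is 'that roof', but the remainder 'that teacher and every garden insisted' is not a VP under these rules.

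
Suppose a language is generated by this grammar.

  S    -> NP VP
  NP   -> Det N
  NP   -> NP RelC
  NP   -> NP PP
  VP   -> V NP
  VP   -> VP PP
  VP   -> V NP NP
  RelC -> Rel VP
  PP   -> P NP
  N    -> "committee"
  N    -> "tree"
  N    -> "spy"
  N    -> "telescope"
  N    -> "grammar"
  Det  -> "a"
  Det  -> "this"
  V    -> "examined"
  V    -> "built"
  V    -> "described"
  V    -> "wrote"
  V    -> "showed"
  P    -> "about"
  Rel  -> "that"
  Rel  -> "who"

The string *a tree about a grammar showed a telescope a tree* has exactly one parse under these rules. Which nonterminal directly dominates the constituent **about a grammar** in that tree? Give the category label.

NP

S
  NP
    NP
      Det: a
      N: tree
    PP
      P: about
      NP
        Det: a
        N: grammar
  VP
    V: showed
    NP
      Det: a
      N: telescope
    NP
      Det: a
      N: tree
The span 'about a grammar' is the PP node built by PP → P NP.
Its mother is the NP built by NP → NP PP.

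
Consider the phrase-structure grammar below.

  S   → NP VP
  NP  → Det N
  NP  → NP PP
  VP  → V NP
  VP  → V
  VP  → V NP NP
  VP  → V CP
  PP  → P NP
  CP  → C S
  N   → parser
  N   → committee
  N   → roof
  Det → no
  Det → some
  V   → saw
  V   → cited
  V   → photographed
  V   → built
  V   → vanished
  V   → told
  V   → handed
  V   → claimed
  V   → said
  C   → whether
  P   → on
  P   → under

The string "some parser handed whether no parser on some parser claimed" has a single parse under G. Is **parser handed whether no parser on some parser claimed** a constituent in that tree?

No

[S [NP [Det some] [N parser]] [VP [V handed] [CP [C whether] [S [NP [NP [Det no] [N parser]] [PP [P on] [NP [Det some] [N parser]]]] [VP [V claimed]]]]]]
The smallest constituent containing 'parser handed whether no parser on some parser claimed' is the S spanning 'some parser handed whether no parser on some parser claimed'; no single node in the tree dominates exactly the given words.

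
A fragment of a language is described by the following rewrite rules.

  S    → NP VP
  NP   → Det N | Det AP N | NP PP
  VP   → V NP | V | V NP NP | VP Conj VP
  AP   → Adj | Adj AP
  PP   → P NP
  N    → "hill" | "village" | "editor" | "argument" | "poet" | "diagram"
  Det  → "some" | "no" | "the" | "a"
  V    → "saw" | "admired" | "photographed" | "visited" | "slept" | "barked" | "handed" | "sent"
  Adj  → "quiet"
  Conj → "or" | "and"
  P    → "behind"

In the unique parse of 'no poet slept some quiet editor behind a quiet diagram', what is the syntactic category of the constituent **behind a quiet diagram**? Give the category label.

PP

S
  NP
    Det: no
    N: poet
  VP
    V: slept
    NP
      NP
        Det: some
        AP
          Adj: quiet
        N: editor
      PP
        P: behind
        NP
          Det: a
          AP
            Adj: quiet
          N: diagram
The span 'behind a quiet diagram' is the PP node built by PP → P NP.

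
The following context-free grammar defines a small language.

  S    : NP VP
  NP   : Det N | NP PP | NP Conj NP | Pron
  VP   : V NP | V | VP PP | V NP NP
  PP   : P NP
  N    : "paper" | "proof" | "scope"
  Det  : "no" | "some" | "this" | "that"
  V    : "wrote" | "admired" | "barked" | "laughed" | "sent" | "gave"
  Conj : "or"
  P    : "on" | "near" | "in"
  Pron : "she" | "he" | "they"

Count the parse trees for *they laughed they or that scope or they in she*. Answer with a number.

7

Two of the 7 distinct bracketings:
[S [NP [Pron they]] [VP [V laughed] [NP [NP [NP [Pron they]] [Conj or] [NP [NP [Det that] [N scope]] [Conj or] [NP [Pron they]]]] [PP [P in] [NP [Pron she]]]]]]
[S [NP [Pron they]] [VP [V laughed] [NP [NP [NP [NP [Pron they]] [Conj or] [NP [Det that] [N scope]]] [Conj or] [NP [Pron they]]] [PP [P in] [NP [Pron she]]]]]]
The trees differ in how a recursive rule is bracketed over the same span.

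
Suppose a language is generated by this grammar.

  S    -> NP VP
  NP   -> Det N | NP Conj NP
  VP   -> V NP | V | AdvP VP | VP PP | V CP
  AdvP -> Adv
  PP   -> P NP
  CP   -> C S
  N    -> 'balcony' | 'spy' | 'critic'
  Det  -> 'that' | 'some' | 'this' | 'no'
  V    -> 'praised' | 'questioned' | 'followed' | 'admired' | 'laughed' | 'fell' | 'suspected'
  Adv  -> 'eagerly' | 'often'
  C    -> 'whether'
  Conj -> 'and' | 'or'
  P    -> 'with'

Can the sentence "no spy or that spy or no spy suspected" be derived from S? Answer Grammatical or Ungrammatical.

[S [NP [NP [Det no] [N spy]] [Conj or] [NP [NP [Det that] [N spy]] [Conj or] [NP [Det no] [N spy]]]] [VP [V suspected]]]
Every word is introduced by a lexical rule and the phrasal rules combine the resulting categories into a single S.

Grammatical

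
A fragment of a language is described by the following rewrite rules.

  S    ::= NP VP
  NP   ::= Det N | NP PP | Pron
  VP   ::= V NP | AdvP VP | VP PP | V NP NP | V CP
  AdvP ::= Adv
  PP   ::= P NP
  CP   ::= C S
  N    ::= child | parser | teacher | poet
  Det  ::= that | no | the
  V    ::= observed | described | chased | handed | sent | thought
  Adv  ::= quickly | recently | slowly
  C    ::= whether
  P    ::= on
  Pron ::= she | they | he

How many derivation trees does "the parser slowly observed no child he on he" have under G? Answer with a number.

Two of the 3 distinct bracketings:
[S [NP [Det the] [N parser]] [VP [AdvP [Adv slowly]] [VP [VP [V observed] [NP [Det no] [N child]] [NP [Pron he]]] [PP [P on] [NP [Pron he]]]]]]
[S [NP [Det the] [N parser]] [VP [AdvP [Adv slowly]] [VP [V observed] [NP [Det no] [N child]] [NP [NP [Pron he]] [PP [P on] [NP [Pron he]]]]]]]
The difference turns on whether NP → NP PP is used at the relevant span, versus an alternative expansion of NP.

3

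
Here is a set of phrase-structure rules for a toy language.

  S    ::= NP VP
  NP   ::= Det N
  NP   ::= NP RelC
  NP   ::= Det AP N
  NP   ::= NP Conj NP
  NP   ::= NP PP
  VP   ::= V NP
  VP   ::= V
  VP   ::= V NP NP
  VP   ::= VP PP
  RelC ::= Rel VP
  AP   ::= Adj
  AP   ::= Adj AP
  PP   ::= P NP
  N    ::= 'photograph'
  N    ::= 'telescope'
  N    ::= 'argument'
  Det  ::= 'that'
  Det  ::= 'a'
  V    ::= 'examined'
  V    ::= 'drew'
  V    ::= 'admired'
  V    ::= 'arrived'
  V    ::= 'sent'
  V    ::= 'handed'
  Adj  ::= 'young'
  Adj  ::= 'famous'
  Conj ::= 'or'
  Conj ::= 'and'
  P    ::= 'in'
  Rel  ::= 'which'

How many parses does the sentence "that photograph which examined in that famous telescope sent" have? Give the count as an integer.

The two bracketings:
[S [NP [NP [Det that] [N photograph]] [RelC [Rel which] [VP [VP [V examined]] [PP [P in] [NP [Det that] [AP [Adj famous]] [N telescope]]]]]] [VP [V sent]]]
[S [NP [NP [NP [Det that] [N photograph]] [RelC [Rel which] [VP [V examined]]]] [PP [P in] [NP [Det that] [AP [Adj famous]] [N telescope]]]] [VP [V sent]]]
The difference turns on whether NP → NP PP is used at the relevant span, versus an alternative expansion of NP.

2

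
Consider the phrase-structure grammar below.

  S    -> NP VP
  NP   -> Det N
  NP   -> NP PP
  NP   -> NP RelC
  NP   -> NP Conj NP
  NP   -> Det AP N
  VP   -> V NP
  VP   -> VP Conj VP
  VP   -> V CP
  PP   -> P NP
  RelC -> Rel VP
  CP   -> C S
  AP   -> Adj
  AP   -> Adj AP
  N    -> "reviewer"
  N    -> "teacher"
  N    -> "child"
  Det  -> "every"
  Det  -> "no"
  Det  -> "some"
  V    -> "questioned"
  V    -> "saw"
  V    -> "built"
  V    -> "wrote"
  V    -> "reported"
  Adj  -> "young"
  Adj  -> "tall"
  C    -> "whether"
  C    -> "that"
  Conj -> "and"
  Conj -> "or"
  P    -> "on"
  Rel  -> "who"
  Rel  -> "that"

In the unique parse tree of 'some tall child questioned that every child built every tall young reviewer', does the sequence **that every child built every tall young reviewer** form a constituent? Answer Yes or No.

[S [NP [Det some] [AP [Adj tall]] [N child]] [VP [V questioned] [CP [C that] [S [NP [Det every] [N child]] [VP [V built] [NP [Det every] [AP [Adj tall] [AP [Adj young]]] [N reviewer]]]]]]]
The words 'that every child built every tall young reviewer' are exhaustively dominated by a single CP node (built by CP → C S), so they form a constituent.

Yes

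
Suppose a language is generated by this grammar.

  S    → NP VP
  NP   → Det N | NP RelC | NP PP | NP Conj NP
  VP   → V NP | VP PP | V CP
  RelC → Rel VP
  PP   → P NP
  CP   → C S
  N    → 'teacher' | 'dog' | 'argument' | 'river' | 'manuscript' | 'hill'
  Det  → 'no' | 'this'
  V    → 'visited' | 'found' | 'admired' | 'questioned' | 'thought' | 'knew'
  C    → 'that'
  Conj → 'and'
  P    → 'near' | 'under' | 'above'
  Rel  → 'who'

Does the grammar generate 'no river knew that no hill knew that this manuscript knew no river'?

Grammatical

[S [NP [Det no] [N river]] [VP [V knew] [CP [C that] [S [NP [Det no] [N hill]] [VP [V knew] [CP [C that] [S [NP [Det this] [N manuscript]] [VP [V knew] [NP [Det no] [N river]]]]]]]]]]
Each bracket corresponds to one application of a listed rule, so the string is derivable from S.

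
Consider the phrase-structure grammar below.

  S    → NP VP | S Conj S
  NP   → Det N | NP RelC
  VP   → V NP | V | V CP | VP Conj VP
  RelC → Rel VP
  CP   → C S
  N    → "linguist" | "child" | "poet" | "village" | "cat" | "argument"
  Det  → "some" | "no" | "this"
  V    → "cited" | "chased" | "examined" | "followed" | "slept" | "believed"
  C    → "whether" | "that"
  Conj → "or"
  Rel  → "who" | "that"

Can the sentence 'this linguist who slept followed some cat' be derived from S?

[S [NP [NP [Det this] [N linguist]] [RelC [Rel who] [VP [V slept]]]] [VP [V followed] [NP [Det some] [N cat]]]]
The bracketing above is licensed at every node by one of the given productions, with S at the root.

Grammatical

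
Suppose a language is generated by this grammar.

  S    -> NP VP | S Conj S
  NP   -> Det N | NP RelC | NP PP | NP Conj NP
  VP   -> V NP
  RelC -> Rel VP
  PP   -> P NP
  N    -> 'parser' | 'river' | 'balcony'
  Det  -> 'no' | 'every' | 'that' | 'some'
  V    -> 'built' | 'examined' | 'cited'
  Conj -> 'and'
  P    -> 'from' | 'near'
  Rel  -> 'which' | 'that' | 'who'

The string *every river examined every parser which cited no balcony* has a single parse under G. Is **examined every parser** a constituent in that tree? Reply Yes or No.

No

[S [NP [Det every] [N river]] [VP [V examined] [NP [NP [Det every] [N parser]] [RelC [Rel which] [VP [V cited] [NP [Det no] [N balcony]]]]]]]
The smallest constituent containing 'examined every parser' is the VP spanning 'examined every parser which cited no balcony'; no single node in the tree dominates exactly the given words.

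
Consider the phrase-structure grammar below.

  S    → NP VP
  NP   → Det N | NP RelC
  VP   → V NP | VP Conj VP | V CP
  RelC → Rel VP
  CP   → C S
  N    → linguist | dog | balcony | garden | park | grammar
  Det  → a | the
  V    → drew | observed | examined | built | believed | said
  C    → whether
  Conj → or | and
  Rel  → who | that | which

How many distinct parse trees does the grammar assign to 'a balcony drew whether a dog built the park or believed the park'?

2

The two bracketings:
[S [NP [Det a] [N balcony]] [VP [VP [V drew] [CP [C whether] [S [NP [Det a] [N dog]] [VP [V built] [NP [Det the] [N park]]]]]] [Conj or] [VP [V believed] [NP [Det the] [N park]]]]]
[S [NP [Det a] [N balcony]] [VP [V drew] [CP [C whether] [S [NP [Det a] [N dog]] [VP [VP [V built] [NP [Det the] [N park]]] [Conj or] [VP [V believed] [NP [Det the] [N park]]]]]]]]
The trees differ in how a recursive rule is bracketed over the same span.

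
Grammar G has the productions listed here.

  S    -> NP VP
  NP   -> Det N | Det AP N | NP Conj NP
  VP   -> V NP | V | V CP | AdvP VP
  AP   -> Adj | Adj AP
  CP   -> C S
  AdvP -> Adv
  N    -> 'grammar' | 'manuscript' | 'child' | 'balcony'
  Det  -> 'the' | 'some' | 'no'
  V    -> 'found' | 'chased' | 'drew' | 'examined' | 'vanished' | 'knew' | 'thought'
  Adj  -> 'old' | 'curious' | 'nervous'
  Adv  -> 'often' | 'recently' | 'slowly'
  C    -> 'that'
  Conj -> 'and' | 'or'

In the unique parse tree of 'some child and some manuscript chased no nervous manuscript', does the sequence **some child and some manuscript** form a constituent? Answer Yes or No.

Yes

[S [NP [NP [Det some] [N child]] [Conj and] [NP [Det some] [N manuscript]]] [VP [V chased] [NP [Det no] [AP [Adj nervous]] [N manuscript]]]]
The words 'some child and some manuscript' are exhaustively dominated by a single NP node (built by NP → NP Conj NP), so they form a constituent.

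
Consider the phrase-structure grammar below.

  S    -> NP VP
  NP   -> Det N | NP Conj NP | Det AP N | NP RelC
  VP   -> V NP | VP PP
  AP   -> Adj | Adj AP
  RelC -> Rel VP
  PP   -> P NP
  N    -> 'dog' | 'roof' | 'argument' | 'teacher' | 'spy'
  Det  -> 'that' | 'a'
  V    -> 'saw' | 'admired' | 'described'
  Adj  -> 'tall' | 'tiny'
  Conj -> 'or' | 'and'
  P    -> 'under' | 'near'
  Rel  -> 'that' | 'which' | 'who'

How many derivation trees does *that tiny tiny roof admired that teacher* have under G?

1

[S [NP [Det that] [AP [Adj tiny] [AP [Adj tiny]]] [N roof]] [VP [V admired] [NP [Det that] [N teacher]]]]
No rule offers an alternative attachment or grouping for any span, so this is the only derivation.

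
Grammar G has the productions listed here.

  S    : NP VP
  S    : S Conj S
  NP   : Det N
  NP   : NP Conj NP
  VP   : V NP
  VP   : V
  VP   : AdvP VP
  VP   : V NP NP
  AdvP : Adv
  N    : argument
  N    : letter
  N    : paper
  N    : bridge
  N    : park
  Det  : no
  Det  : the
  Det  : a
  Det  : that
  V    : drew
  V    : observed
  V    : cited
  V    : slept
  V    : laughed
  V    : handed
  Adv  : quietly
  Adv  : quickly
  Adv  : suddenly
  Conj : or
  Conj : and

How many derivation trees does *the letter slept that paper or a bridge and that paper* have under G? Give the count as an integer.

The two bracketings:
[S [NP [Det the] [N letter]] [VP [V slept] [NP [NP [Det that] [N paper]] [Conj or] [NP [NP [Det a] [N bridge]] [Conj and] [NP [Det that] [N paper]]]]]]
[S [NP [Det the] [N letter]] [VP [V slept] [NP [NP [NP [Det that] [N paper]] [Conj or] [NP [Det a] [N bridge]]] [Conj and] [NP [Det that] [N paper]]]]]
The trees differ in how a recursive rule is bracketed over the same span.

2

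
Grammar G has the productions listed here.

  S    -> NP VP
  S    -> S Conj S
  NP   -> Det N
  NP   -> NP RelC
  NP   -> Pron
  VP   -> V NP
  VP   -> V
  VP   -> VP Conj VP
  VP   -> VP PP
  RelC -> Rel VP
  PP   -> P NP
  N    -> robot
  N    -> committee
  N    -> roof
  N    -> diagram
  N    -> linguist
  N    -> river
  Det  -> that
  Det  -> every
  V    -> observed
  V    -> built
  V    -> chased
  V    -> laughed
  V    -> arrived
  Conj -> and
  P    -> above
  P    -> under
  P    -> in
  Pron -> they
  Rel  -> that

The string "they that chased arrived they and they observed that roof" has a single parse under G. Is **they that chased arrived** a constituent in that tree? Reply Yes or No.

No

[S [S [NP [NP [Pron they]] [RelC [Rel that] [VP [V chased]]]] [VP [V arrived] [NP [Pron they]]]] [Conj and] [S [NP [Pron they]] [VP [V observed] [NP [Det that] [N roof]]]]]
The smallest constituent containing 'they that chased arrived' is the S spanning 'they that chased arrived they'; no single node in the tree dominates exactly the given words.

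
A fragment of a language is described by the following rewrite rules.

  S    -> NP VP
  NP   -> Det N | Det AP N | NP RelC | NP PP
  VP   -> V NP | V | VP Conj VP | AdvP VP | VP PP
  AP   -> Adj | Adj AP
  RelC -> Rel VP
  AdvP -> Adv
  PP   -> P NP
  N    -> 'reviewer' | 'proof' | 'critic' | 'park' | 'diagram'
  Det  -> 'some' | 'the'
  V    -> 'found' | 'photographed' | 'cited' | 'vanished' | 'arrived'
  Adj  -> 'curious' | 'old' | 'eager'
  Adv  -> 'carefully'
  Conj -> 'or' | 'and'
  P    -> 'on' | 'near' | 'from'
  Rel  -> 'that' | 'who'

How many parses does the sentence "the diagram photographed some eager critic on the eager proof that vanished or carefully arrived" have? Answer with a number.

6

Two of the 6 distinct bracketings:
[S [NP [Det the] [N diagram]] [VP [V photographed] [NP [NP [NP [Det some] [AP [Adj eager]] [N critic]] [PP [P on] [NP [Det the] [AP [Adj eager]] [N proof]]]] [RelC [Rel that] [VP [VP [V vanished]] [Conj or] [VP [AdvP [Adv carefully]] [VP [V arrived]]]]]]]]
[S [NP [Det the] [N diagram]] [VP [V photographed] [NP [NP [Det some] [AP [Adj eager]] [N critic]] [PP [P on] [NP [NP [Det the] [AP [Adj eager]] [N proof]] [RelC [Rel that] [VP [VP [V vanished]] [Conj or] [VP [AdvP [Adv carefully]] [VP [V arrived]]]]]]]]]]
The trees differ in how a recursive rule is bracketed over the same span.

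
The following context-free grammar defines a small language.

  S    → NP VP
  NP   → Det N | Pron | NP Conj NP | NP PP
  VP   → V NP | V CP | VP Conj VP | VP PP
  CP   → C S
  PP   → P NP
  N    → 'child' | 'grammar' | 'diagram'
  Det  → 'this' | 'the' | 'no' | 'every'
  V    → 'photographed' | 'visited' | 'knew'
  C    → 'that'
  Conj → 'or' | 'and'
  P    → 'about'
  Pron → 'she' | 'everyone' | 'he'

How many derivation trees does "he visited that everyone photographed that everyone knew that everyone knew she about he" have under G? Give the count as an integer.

5

Two of the 5 distinct bracketings:
[S [NP [Pron he]] [VP [V visited] [CP [C that] [S [NP [Pron everyone]] [VP [V photographed] [CP [C that] [S [NP [Pron everyone]] [VP [V knew] [CP [C that] [S [NP [Pron everyone]] [VP [V knew] [NP [NP [Pron she]] [PP [P about] [NP [Pron he]]]]]]]]]]]]]]]
[S [NP [Pron he]] [VP [V visited] [CP [C that] [S [NP [Pron everyone]] [VP [V photographed] [CP [C that] [S [NP [Pron everyone]] [VP [V knew] [CP [C that] [S [NP [Pron everyone]] [VP [VP [V knew] [NP [Pron she]]] [PP [P about] [NP [Pron he]]]]]]]]]]]]]]
The difference turns on whether NP → NP PP is used at the relevant span, versus an alternative expansion of NP.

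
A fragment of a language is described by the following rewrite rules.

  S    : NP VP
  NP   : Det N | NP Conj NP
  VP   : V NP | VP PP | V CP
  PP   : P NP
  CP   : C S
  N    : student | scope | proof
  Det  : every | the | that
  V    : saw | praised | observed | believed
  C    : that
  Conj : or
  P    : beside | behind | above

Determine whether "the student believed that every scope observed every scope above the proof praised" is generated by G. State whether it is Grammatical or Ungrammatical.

Ungrammatical

For S → NP VP, the only prefix that parses as NP is 'the student', but the remainder 'believed that every scope observed every scope above the proof praised' is not a VP under these rules.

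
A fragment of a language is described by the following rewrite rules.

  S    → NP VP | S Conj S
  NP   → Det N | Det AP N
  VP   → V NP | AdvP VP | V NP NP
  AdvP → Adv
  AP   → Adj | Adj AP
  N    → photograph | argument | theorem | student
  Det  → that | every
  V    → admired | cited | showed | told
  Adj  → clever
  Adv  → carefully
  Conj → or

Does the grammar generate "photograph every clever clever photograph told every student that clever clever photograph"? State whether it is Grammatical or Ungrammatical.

Ungrammatical

For S → NP VP, no prefix of the string parses as an NP. The alternative S rule S → S Conj S likewise has no satisfying split.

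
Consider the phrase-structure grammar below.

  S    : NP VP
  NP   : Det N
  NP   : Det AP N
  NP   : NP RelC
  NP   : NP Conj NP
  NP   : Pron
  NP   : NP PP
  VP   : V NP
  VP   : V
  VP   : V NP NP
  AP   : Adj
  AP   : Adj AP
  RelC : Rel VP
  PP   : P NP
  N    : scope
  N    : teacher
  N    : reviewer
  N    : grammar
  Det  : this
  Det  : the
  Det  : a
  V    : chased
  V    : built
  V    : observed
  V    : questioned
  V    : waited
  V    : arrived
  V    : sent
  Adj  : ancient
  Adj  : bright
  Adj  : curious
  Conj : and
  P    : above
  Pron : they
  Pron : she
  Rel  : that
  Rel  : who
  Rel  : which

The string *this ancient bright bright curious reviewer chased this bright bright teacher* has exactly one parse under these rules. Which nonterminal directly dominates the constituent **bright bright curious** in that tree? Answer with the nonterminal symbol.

AP

[S [NP [Det this] [AP [Adj ancient] [AP [Adj bright] [AP [Adj bright] [AP [Adj curious]]]]] [N reviewer]] [VP [V chased] [NP [Det this] [AP [Adj bright] [AP [Adj bright]]] [N teacher]]]]
The span 'bright bright curious' is the AP node built by AP → Adj AP.
Its mother is the AP built by AP → Adj AP.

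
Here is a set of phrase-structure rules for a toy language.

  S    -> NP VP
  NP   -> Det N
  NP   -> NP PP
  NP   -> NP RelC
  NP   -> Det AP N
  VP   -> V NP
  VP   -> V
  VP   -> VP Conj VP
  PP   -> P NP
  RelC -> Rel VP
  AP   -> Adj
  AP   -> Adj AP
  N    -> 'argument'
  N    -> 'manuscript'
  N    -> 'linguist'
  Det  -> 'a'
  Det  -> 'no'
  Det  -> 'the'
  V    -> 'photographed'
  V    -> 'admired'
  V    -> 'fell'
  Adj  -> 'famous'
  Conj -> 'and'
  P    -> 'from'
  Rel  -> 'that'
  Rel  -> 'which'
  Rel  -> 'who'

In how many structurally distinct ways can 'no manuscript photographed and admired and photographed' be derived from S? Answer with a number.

The two bracketings:
[S [NP [Det no] [N manuscript]] [VP [VP [V photographed]] [Conj and] [VP [VP [V admired]] [Conj and] [VP [V photographed]]]]]
[S [NP [Det no] [N manuscript]] [VP [VP [VP [V photographed]] [Conj and] [VP [V admired]]] [Conj and] [VP [V photographed]]]]
The trees differ in how a recursive rule is bracketed over the same span.

2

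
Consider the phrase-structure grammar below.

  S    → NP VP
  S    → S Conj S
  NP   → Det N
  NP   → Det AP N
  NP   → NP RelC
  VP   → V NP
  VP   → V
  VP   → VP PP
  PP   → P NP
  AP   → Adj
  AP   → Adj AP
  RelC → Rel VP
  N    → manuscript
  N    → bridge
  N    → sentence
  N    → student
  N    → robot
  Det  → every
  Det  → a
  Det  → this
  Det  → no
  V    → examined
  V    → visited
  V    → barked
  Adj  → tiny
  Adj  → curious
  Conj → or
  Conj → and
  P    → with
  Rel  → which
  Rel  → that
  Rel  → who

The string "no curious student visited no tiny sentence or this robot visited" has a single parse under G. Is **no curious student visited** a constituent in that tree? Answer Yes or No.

[S [S [NP [Det no] [AP [Adj curious]] [N student]] [VP [V visited] [NP [Det no] [AP [Adj tiny]] [N sentence]]]] [Conj or] [S [NP [Det this] [N robot]] [VP [V visited]]]]
The smallest constituent containing 'no curious student visited' is the S spanning 'no curious student visited no tiny sentence'; no single node in the tree dominates exactly the given words.

No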